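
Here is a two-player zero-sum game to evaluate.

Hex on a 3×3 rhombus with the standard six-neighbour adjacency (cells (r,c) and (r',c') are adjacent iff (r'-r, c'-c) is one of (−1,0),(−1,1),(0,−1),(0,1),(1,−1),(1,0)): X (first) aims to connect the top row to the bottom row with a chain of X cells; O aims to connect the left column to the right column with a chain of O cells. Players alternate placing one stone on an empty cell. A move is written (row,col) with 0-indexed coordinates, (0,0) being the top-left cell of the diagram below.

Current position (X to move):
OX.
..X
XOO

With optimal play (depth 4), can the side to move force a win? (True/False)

X winning at [OX./..X/XOO]: True

p1 X@[OX./..X/XOO]: (0,2)[OXX/..X/XOO]+1* (1,0)[OX./X.X/XOO]+1 (1,1)[OX./.XX/XOO]+1
p2 O@[OXX/..X/XOO]: (1,0)[OXX/O.X/XOO]-1* (1,1)[OXX/.OX/XOO]-1
p3 X@[OXX/O.X/XOO]: (1,1)[OXX/OXX/XOO]+1*
p4 O@[OXX/OXX/XOO] terminal -1; root [OX./..X/XOO] d4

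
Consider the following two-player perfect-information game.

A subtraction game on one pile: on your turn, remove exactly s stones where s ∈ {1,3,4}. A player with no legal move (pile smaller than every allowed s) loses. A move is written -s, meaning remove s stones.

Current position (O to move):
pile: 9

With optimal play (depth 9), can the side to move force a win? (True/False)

O winning at [9]: False

p1 O@[9]: -1[8]-1* -3[6]-1 -4[5]-1
p2 X@[8]: -1[7]+1* -3[5]-1 -4[4]-1
p3 O@[7]: -1[6]-1* -3[4]-1 -4[3]-1
p4 X@[6]: -1[5]-1 -3[3]-1 -4[2]+1*
p5 O@[2]: -1[1]-1*
p6 X@[1]: -1[0]+1*
p7 O@[0] terminal -1; root [9] d9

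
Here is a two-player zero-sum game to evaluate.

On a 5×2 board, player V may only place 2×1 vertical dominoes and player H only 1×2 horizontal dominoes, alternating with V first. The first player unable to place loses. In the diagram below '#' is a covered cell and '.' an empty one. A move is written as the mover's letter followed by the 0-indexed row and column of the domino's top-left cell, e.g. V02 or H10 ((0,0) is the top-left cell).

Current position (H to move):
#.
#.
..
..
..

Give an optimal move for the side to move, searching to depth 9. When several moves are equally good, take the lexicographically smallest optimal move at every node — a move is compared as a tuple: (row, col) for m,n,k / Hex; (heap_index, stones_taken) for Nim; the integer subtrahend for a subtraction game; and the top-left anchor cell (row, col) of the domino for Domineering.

H's best at [#./#./../../..]: H30

ply 1, H at #./#./../../.. | H20=-1→#./#./##/../..; H30=+1→#./#./../##/..*; H40=-1→#./#./../../##
ply 2, V at #./#./../##/.. | V01=-1→##/##/../##/..*; V11=-1→#./##/.#/##/..
ply 3, H at ##/##/../##/.. | H20=+1→##/##/##/##/..*; H40=+1→##/##/../##/##
ply 4: ##/##/##/##/.. is terminal -1 (V); from #./#./../../.. depth 9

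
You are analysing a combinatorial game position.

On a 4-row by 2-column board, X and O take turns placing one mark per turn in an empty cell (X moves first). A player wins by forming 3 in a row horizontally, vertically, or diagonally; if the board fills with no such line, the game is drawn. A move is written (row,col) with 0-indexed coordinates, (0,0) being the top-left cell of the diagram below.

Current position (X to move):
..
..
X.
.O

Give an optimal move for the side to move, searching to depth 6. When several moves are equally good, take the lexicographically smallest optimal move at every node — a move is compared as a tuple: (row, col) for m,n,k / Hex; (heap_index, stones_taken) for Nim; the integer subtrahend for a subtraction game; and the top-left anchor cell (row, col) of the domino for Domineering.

p1 X@[../../X./.O]: (0,0)[X./../X./.O]+0 (0,1)[.X/../X./.O]+0 (1,0)[../X./X./.O]+1* (1,1)[../.X/X./.O]+0 (2,1)[../../XX/.O]+0 (3,0)[../../X./XO]+0
p2 O@[../X./X./.O]: (0,0)[O./X./X./.O]-1* (0,1)[.O/X./X./.O]-1 (1,1)[../XO/X./.O]-1 (2,1)[../X./XO/.O]-1 (3,0)[../X./X./OO]-1
p3 X@[O./X./X./.O]: (0,1)[OX/X./X./.O]+0 (1,1)[O./XX/X./.O]+0 (2,1)[O./X./XX/.O]+0 (3,0)[O./X./X./XO]+1*
p4 O@[O./X./X./XO] terminal -1; root [../../X./.O] d6

X's best at [../../X./.O]: (1,0)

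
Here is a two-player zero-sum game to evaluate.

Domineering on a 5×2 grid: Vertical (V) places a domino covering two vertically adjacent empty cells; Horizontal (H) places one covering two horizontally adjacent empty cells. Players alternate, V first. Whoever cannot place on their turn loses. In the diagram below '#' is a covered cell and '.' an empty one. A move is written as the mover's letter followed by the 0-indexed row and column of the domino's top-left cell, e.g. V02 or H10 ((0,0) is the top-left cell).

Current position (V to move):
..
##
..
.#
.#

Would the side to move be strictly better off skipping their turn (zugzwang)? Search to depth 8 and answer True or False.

p1 V@[../##/../.#/.#]: V20[../##/#./##/.#]-1* V30[../##/../##/##]-1
p2 H@[../##/#./##/.#]: H00[##/##/#./##/.#]+1*
p3 V@[##/##/#./##/.#] terminal -1; root [../##/../.#/.#] d8
if V skipped the turn, H would face:
~ p1 H@[../##/../.#/.#]: H00[##/##/../.#/.#]-1 H20[../##/##/.#/.#]+1*
~ p2 V@[../##/##/.#/.#]: V30[../##/##/##/##]-1*
~ p3 H@[../##/##/##/##]: H00[##/##/##/##/##]+1*
~ p4 V@[##/##/##/##/##] terminal -1; root [../##/../.#/.#] d8
compare (V): move=-1 vs pass=-1

zugzwang(../##/../.#/.#, V) = False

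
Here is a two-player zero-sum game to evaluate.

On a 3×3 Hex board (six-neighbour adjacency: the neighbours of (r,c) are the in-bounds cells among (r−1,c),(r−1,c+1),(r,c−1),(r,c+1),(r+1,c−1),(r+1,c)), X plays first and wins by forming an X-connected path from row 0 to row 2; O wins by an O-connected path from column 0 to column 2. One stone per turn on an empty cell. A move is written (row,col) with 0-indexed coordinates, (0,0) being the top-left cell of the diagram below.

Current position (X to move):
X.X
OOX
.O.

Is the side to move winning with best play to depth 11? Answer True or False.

X winning at [X.X/OOX/.O.]: True

p1 X@[X.X/OOX/.O.]: (0,1)[XXX/OOX/.O.]-1 (2,0)[X.X/OOX/XO.]-1 (2,2)[X.X/OOX/.OX]+1*
p2 O@[X.X/OOX/.OX] terminal -1; root [X.X/OOX/.O.] d11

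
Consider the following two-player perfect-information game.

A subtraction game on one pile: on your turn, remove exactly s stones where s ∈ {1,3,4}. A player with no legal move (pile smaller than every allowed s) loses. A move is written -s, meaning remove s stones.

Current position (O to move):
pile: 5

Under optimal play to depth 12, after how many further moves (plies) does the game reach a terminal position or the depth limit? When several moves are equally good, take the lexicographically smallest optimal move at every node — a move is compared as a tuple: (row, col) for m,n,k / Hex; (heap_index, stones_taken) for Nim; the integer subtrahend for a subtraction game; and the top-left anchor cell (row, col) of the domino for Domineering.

PV length from [5]: 3 plies

ply 1, O at 5 | -1=-1→4; -3=+1→2*; -4=-1→1
ply 2, X at 2 | -1=-1→1*
ply 3, O at 1 | -1=+1→0*
ply 4: 0 is terminal -1 (X); from 5 depth 12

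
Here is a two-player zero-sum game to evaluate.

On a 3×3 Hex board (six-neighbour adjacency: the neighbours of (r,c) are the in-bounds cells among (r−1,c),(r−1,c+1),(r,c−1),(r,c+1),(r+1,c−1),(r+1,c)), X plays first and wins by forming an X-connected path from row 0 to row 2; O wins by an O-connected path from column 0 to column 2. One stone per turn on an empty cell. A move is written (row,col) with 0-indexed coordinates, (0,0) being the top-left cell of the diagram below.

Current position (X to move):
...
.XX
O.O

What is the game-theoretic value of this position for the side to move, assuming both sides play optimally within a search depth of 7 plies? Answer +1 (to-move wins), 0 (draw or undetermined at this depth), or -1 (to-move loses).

value(.../.XX/O.O, X) = +1

p1 X@[.../.XX/O.O]: (0,0)[X../.XX/O.O]-1 (0,1)[.X./.XX/O.O]-1 (0,2)[..X/.XX/O.O]-1 (1,0)[.../XXX/O.O]-1 (2,1)[.../.XX/OXO]+1*
p2 O@[.../.XX/OXO]: (0,0)[O../.XX/OXO]-1* (0,1)[.O./.XX/OXO]-1 (0,2)[..O/.XX/OXO]-1 (1,0)[.../OXX/OXO]-1
p3 X@[O../.XX/OXO]: (0,1)[OX./.XX/OXO]+1* (0,2)[O.X/.XX/OXO]+1 (1,0)[O../XXX/OXO]+1
p4 O@[OX./.XX/OXO] terminal -1; root [.../.XX/O.O] d7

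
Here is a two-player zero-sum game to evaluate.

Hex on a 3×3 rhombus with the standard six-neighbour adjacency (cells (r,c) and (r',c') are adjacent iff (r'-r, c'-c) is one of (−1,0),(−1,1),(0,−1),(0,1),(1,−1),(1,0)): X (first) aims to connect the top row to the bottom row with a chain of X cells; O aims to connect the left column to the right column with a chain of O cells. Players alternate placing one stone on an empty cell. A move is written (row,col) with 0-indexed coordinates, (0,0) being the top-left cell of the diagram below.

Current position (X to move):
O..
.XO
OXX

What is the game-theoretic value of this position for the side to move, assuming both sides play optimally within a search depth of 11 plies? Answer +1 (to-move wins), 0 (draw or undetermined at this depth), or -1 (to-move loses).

[O../.XO/OXX] X move#1: (0,1):+1/OX./.XO/OXX*, (0,2):+1/O.X/.XO/OXX, (1,0):+1/O../XXO/OXX
[OX./.XO/OXX] end (terminal -1, O#2); searched O../.XO/OXX to 11

value(O../.XO/OXX, X) = +1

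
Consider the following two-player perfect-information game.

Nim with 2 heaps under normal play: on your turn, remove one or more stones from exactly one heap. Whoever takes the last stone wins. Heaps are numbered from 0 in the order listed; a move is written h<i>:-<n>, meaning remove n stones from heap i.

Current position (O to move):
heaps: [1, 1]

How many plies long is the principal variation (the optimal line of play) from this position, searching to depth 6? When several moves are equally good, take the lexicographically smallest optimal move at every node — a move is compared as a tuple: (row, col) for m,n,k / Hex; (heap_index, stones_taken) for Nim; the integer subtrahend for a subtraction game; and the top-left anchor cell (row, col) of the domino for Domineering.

p1 O@[(1,1)]: h0:-1[(0,1)]-1* h1:-1[(1,0)]-1
p2 X@[(0,1)]: h1:-1[(0,0)]+1*
p3 O@[(0,0)] terminal -1; root [(1,1)] d6

PV length from [(1,1)]: 2 plies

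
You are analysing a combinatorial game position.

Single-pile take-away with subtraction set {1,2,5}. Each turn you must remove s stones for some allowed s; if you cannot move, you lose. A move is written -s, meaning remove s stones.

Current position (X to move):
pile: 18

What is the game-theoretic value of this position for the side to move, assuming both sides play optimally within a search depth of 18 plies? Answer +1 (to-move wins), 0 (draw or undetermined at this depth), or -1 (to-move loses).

[18] X move#1: -1:-1/17*, -2:-1/16, -5:-1/13
[17] O move#2: -1:-1/16, -2:+1/15*, -5:+1/12
[15] X move#3: -1:-1/14*, -2:-1/13, -5:-1/10
[14] O move#4: -1:-1/13, -2:+1/12*, -5:+1/9
[12] X move#5: -1:-1/11*, -2:-1/10, -5:-1/7
[11] O move#6: -1:-1/10, -2:+1/9*, -5:+1/6
[9] X move#7: -1:-1/8*, -2:-1/7, -5:-1/4
[8] O move#8: -1:-1/7, -2:+1/6*, -5:+1/3
[6] X move#9: -1:-1/5*, -2:-1/4, -5:-1/1
[5] O move#10: -1:-1/4, -2:+1/3*, -5:+1/0
[3] X move#11: -1:-1/2*, -2:-1/1
[2] O move#12: -1:-1/1, -2:+1/0*
[0] end (terminal -1, X#13); searched 18 to 18

value(18, X) = -1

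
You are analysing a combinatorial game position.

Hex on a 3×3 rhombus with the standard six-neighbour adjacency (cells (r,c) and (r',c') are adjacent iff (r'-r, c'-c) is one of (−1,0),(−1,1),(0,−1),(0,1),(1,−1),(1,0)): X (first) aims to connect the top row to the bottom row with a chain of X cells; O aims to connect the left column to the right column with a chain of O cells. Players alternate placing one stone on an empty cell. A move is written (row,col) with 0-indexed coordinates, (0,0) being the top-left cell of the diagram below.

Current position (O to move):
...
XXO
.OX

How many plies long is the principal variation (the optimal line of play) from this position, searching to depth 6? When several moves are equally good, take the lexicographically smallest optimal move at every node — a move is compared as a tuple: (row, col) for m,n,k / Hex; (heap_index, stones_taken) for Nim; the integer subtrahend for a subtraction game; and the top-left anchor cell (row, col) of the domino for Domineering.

ply 1, O at .../XXO/.OX | (0,0)=-1→O../XXO/.OX; (0,1)=-1→.O./XXO/.OX; (0,2)=-1→..O/XXO/.OX; (2,0)=+1→.../XXO/OOX*
ply 2: .../XXO/OOX is terminal -1 (X); from .../XXO/.OX depth 6

PV length from [.../XXO/.OX]: 1 ply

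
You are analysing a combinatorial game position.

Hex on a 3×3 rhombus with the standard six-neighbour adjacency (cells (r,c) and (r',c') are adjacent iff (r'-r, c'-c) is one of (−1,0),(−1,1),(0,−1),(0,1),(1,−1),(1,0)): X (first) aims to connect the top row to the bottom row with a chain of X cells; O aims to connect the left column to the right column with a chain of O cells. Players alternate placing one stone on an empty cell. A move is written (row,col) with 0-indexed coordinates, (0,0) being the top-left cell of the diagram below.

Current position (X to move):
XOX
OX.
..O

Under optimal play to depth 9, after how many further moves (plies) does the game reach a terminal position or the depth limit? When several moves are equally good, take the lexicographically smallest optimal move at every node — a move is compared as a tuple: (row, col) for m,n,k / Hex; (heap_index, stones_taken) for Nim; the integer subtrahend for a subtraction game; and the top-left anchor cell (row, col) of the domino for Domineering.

PV length from [XOX/OX./..O]: 3 plies

ply 1, X at XOX/OX./..O | (1,2)=+1→XOX/OXX/..O*; (2,0)=+1→XOX/OX./X.O; (2,1)=+1→XOX/OX./.XO
ply 2, O at XOX/OXX/..O | (2,0)=-1→XOX/OXX/O.O*; (2,1)=-1→XOX/OXX/.OO
ply 3, X at XOX/OXX/O.O | (2,1)=+1→XOX/OXX/OXO*
ply 4: XOX/OXX/OXO is terminal -1 (O); from XOX/OX./..O depth 9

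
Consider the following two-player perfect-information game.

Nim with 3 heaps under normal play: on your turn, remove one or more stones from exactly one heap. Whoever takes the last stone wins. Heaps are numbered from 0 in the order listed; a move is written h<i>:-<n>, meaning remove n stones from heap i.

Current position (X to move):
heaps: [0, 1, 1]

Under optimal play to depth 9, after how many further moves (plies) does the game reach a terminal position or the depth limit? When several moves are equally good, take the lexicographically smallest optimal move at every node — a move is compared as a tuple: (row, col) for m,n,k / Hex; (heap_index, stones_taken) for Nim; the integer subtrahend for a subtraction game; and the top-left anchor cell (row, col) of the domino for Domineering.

p1 X@[(0,1,1)]: h1:-1[(0,0,1)]-1* h2:-1[(0,1,0)]-1
p2 O@[(0,0,1)]: h2:-1[(0,0,0)]+1*
p3 X@[(0,0,0)] terminal -1; root [(0,1,1)] d9

PV length from [(0,1,1)]: 2 plies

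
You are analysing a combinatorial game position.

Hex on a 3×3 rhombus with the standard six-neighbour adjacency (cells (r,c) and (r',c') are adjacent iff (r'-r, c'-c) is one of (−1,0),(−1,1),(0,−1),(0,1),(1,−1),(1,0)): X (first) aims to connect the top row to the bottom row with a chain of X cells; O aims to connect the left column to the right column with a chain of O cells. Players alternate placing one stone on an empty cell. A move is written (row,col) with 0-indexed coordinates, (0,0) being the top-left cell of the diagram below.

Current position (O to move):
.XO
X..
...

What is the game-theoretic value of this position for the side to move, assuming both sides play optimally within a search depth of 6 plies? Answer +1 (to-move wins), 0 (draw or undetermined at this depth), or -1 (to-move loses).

ply 1, O at .XO/X../... | (0,0)=-1→OXO/X../...; (1,1)=-1→.XO/XO./...; (1,2)=-1→.XO/X.O/...; (2,0)=+1→.XO/X../O..*; (2,1)=-1→.XO/X../.O.; (2,2)=-1→.XO/X../..O
ply 2, X at .XO/X../O.. | (0,0)=-1→XXO/X../O..*; (1,1)=-1→.XO/XX./O..; (1,2)=-1→.XO/X.X/O..; (2,1)=-1→.XO/X../OX.; (2,2)=-1→.XO/X../O.X
ply 3, O at XXO/X../O.. | (1,1)=+1→XXO/XO./O..*; (1,2)=+1→XXO/X.O/O..; (2,1)=+1→XXO/X../OO.; (2,2)=+1→XXO/X../O.O
ply 4: XXO/XO./O.. is terminal -1 (X); from .XO/X../... depth 6

value(.XO/X../..., O) = +1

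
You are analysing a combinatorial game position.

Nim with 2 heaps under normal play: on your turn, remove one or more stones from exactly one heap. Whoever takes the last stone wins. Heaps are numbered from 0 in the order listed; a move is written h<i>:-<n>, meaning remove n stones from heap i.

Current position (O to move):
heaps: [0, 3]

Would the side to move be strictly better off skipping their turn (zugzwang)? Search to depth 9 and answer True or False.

p1 O@[(0,3)]: h1:-1[(0,2)]-1 h1:-2[(0,1)]-1 h1:-3[(0,0)]+1*
p2 X@[(0,0)] terminal -1; root [(0,3)] d9
if O skipped the turn, X would face:
~ p1 X@[(0,3)]: h1:-1[(0,2)]-1 h1:-2[(0,1)]-1 h1:-3[(0,0)]+1*
~ p2 O@[(0,0)] terminal -1; root [(0,3)] d9
compare (O): move=+1 vs pass=-1

zugzwang((0,3), O) = False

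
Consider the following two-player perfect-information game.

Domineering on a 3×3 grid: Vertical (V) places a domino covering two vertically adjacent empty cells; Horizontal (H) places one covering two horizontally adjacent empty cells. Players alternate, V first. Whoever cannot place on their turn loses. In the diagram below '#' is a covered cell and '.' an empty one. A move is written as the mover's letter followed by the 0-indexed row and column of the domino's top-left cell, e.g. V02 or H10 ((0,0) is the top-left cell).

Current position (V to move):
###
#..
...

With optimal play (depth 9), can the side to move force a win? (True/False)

V winning at [###/#../...]: True

ply 1, V at ###/#../... | V11=+1→###/##./.#.*; V12=-1→###/#.#/..#
ply 2: ###/##./.#. is terminal -1 (H); from ###/#../... depth 9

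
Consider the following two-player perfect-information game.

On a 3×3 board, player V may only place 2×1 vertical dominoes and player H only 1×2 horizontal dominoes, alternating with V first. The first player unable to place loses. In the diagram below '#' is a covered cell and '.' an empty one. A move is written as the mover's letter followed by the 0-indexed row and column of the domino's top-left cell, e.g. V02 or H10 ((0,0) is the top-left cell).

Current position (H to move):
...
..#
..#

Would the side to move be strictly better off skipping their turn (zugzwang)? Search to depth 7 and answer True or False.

zugzwang(.../..#/..#, H) = False

ply 1, H at .../..#/..# | H00=-1→##./..#/..#; H01=-1→.##/..#/..#; H10=+1→.../###/..#*; H20=-1→.../..#/###
ply 2: .../###/..# is terminal -1 (V); from .../..#/..# depth 7
pass branch (V moves first from the same position):
  | ply 1, V at .../..#/..# | V00=+1→#../#.#/..#*; V01=+1→.#./.##/..#; V10=+1→.../#.#/#.#; V11=+1→.../.##/.##
  | ply 2, H at #../#.#/..# | H01=-1→###/#.#/..#*; H20=-1→#../#.#/###
  | ply 3, V at ###/#.#/..# | V11=+1→###/###/.##*
  | ply 4: ###/###/.## is terminal -1 (H); from .../..#/..# depth 7
H moving scores +1; H passing scores -1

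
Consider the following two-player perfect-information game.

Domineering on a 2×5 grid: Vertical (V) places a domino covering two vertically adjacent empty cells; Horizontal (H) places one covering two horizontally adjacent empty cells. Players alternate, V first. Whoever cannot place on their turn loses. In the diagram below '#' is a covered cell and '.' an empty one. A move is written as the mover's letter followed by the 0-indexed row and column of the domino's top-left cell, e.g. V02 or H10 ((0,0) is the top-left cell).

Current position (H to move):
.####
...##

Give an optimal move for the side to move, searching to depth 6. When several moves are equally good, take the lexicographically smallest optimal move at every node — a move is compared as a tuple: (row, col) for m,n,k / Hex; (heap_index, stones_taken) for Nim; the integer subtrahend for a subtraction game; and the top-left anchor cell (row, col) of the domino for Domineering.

[.####/...##] H move#1: H10:+1/.####/##.##*, H11:-1/.####/.####
[.####/##.##] end (terminal -1, V#2); searched .####/...## to 6

H's best at [.####/...##]: H10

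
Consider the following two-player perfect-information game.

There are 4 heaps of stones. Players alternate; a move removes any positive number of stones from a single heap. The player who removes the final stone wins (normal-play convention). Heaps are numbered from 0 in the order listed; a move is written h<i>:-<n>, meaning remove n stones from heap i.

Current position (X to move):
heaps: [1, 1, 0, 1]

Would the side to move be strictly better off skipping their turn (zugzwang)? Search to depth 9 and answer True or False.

p1 X@[(1,1,0,1)]: h0:-1[(0,1,0,1)]+1* h1:-1[(1,0,0,1)]+1 h3:-1[(1,1,0,0)]+1
p2 O@[(0,1,0,1)]: h1:-1[(0,0,0,1)]-1* h3:-1[(0,1,0,0)]-1
p3 X@[(0,0,0,1)]: h3:-1[(0,0,0,0)]+1*
p4 O@[(0,0,0,0)] terminal -1; root [(1,1,0,1)] d9
if X skipped the turn, O would face:
~ p1 O@[(1,1,0,1)]: h0:-1[(0,1,0,1)]+1* h1:-1[(1,0,0,1)]+1 h3:-1[(1,1,0,0)]+1
~ p2 X@[(0,1,0,1)]: h1:-1[(0,0,0,1)]-1* h3:-1[(0,1,0,0)]-1
~ p3 O@[(0,0,0,1)]: h3:-1[(0,0,0,0)]+1*
~ p4 X@[(0,0,0,0)] terminal -1; root [(1,1,0,1)] d9
compare (X): move=+1 vs pass=-1

zugzwang((1,1,0,1), X) = False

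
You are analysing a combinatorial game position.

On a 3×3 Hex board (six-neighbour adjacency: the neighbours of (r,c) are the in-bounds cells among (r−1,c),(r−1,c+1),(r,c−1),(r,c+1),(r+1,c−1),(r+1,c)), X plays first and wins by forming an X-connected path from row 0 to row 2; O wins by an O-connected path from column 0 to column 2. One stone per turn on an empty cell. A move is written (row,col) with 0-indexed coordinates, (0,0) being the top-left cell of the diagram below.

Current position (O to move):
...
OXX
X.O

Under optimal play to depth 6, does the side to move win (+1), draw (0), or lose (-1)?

value(.../OXX/X.O, O) = -1

[.../OXX/X.O] O move#1: (0,0):-1/O../OXX/X.O*, (0,1):-1/.O./OXX/X.O, (0,2):-1/..O/OXX/X.O, (2,1):-1/.../OXX/XOO
[O../OXX/X.O] X move#2: (0,1):+1/OX./OXX/X.O*, (0,2):+1/O.X/OXX/X.O, (2,1):+1/O../OXX/XXO
[OX./OXX/X.O] end (terminal -1, O#3); searched .../OXX/X.O to 6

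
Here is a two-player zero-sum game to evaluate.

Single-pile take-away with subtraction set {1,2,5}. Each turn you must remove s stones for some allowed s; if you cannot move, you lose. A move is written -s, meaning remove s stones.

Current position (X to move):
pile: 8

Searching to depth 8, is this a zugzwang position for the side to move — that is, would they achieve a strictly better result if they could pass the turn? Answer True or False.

zugzwang(8, X) = False

p1 X@[8]: -1[7]-1 -2[6]+1* -5[3]+1
p2 O@[6]: -1[5]-1* -2[4]-1 -5[1]-1
p3 X@[5]: -1[4]-1 -2[3]+1* -5[0]+1
p4 O@[3]: -1[2]-1* -2[1]-1
p5 X@[2]: -1[1]-1 -2[0]+1*
p6 O@[0] terminal -1; root [8] d8
suppose X passes — search the same position with O to move:
pass> p1 O@[8]: -1[7]-1 -2[6]+1* -5[3]+1
pass> p2 X@[6]: -1[5]-1* -2[4]-1 -5[1]-1
pass> p3 O@[5]: -1[4]-1 -2[3]+1* -5[0]+1
pass> p4 X@[3]: -1[2]-1* -2[1]-1
pass> p5 O@[2]: -1[1]-1 -2[0]+1*
pass> p6 X@[0] terminal -1; root [8] d8
for X: play +1, pass -1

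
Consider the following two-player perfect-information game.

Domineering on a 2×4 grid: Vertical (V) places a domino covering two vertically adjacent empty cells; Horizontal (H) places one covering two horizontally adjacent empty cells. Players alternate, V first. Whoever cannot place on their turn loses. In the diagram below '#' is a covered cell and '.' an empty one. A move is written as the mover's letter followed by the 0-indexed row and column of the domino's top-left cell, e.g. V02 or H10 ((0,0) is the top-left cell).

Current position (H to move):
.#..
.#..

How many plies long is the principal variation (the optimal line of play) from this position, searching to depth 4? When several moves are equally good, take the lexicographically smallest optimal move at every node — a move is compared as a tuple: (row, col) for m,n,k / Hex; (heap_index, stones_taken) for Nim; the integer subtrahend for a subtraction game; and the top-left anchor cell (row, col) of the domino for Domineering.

p1 H@[.#../.#..]: H02[.###/.#..]+1* H12[.#../.###]+1
p2 V@[.###/.#..]: V00[####/##..]-1*
p3 H@[####/##..]: H12[####/####]+1*
p4 V@[####/####] terminal -1; root [.#../.#..] d4

PV length from [.#../.#..]: 3 plies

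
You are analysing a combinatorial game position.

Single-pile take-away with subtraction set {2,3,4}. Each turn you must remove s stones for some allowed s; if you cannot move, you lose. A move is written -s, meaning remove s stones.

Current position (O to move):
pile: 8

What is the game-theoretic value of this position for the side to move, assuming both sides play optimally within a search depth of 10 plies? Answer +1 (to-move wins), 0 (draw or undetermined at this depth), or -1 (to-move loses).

value(8, O) = +1

ply 1, O at 8 | -2=+1→6*; -3=-1→5; -4=-1→4
ply 2, X at 6 | -2=-1→4*; -3=-1→3; -4=-1→2
ply 3, O at 4 | -2=-1→2; -3=+1→1*; -4=+1→0
ply 4: 1 is terminal -1 (X); from 8 depth 10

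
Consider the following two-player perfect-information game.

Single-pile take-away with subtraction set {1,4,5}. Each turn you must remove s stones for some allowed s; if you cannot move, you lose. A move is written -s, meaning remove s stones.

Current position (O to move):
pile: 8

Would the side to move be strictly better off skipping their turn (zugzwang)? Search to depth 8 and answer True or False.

[8] O move#1: -1:-1/7*, -4:-1/4, -5:-1/3
[7] X move#2: -1:-1/6, -4:-1/3, -5:+1/2*
[2] O move#3: -1:-1/1*
[1] X move#4: -1:+1/0*
[0] end (terminal -1, O#5); searched 8 to 8
suppose O passes — search the same position with X to move:
pass> [8] X move#1: -1:-1/7*, -4:-1/4, -5:-1/3
pass> [7] O move#2: -1:-1/6, -4:-1/3, -5:+1/2*
pass> [2] X move#3: -1:-1/1*
pass> [1] O move#4: -1:+1/0*
pass> [0] end (terminal -1, X#5); searched 8 to 8
for O: play -1, pass +1

zugzwang(8, O) = True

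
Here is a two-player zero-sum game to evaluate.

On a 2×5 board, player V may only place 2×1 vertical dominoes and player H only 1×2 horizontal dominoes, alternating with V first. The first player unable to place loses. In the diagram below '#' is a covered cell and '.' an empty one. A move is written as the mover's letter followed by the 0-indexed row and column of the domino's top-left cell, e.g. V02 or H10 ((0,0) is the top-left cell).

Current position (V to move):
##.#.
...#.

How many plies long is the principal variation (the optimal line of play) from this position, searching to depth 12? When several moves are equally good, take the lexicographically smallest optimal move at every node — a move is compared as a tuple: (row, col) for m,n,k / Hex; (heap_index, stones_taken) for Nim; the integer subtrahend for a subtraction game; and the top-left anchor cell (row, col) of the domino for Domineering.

PV length from [##.#./...#.]: 3 plies

[##.#./...#.] V move#1: V02:+1/####./..##.*, V04:-1/##.##/...##
[####./..##.] H move#2: H10:-1/####./####.*
[####./####.] V move#3: V04:+1/#####/#####*
[#####/#####] end (terminal -1, H#4); searched ##.#./...#. to 12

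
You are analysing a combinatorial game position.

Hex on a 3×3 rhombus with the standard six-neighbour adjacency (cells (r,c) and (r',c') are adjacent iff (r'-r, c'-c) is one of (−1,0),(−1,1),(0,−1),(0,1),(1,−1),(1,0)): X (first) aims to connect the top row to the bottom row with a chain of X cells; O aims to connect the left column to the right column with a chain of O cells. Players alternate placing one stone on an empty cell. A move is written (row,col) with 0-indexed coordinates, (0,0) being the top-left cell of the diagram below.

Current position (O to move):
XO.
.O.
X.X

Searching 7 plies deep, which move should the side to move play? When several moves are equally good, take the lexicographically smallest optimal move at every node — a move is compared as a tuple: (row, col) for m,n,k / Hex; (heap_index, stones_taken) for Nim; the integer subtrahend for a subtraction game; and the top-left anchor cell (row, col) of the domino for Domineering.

O's best at [XO./.O./X.X]: (1,0)

p1 O@[XO./.O./X.X]: (0,2)[XOO/.O./X.X]-1 (1,0)[XO./OO./X.X]+1* (1,2)[XO./.OO/X.X]-1 (2,1)[XO./.O./XOX]-1
p2 X@[XO./OO./X.X]: (0,2)[XOX/OO./X.X]-1* (1,2)[XO./OOX/X.X]-1 (2,1)[XO./OO./XXX]-1
p3 O@[XOX/OO./X.X]: (1,2)[XOX/OOO/X.X]+1* (2,1)[XOX/OO./XOX]-1
p4 X@[XOX/OOO/X.X] terminal -1; root [XO./.O./X.X] d7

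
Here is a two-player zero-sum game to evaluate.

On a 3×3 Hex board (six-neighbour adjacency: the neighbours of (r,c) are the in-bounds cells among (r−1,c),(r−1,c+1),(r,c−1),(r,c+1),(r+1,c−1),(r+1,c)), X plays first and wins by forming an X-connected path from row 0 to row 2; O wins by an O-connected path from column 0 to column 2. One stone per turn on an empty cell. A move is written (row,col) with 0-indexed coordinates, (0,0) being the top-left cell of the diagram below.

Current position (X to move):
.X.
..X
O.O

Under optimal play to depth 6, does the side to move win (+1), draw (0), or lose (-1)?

value(.X./..X/O.O, X) = +1

[.X./..X/O.O] X move#1: (0,0):-1/XX./..X/O.O, (0,2):-1/.XX/..X/O.O, (1,0):-1/.X./X.X/O.O, (1,1):-1/.X./.XX/O.O, (2,1):+1/.X./..X/OXO*
[.X./..X/OXO] O move#2: (0,0):-1/OX./..X/OXO*, (0,2):-1/.XO/..X/OXO, (1,0):-1/.X./O.X/OXO, (1,1):-1/.X./.OX/OXO
[OX./..X/OXO] X move#3: (0,2):+1/OXX/..X/OXO*, (1,0):+1/OX./X.X/OXO, (1,1):+1/OX./.XX/OXO
[OXX/..X/OXO] end (terminal -1, O#4); searched .X./..X/O.O to 6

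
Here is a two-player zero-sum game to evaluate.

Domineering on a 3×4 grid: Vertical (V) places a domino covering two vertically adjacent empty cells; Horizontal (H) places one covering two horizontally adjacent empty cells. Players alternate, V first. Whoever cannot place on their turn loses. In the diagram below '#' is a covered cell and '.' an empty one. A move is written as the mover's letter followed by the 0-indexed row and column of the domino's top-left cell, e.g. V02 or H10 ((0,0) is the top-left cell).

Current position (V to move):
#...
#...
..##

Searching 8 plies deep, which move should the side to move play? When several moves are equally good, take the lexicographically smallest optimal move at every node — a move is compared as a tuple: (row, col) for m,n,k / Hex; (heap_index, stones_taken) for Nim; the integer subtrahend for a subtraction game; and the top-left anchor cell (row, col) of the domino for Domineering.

ply 1, V at #.../#.../..## | V01=-1→##../##../..##; V02=+1→#.#./#.#./..##*; V03=-1→#..#/#..#/..##; V11=-1→#.../##../.###
ply 2, H at #.#./#.#./..## | H20=-1→#.#./#.#./####*
ply 3, V at #.#./#.#./#### | V01=+1→###./###./####*; V03=+1→#.##/#.##/####
ply 4: ###./###./#### is terminal -1 (H); from #.../#.../..## depth 8

V's best at [#.../#.../..##]: V02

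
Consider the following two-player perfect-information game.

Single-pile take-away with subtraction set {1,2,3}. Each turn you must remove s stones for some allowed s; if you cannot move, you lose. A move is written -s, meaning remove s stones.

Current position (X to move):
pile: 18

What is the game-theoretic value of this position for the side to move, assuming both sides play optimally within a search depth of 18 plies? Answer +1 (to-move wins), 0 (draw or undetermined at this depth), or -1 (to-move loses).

value(18, X) = +1

[18] X move#1: -1:-1/17, -2:+1/16*, -3:-1/15
[16] O move#2: -1:-1/15*, -2:-1/14, -3:-1/13
[15] X move#3: -1:-1/14, -2:-1/13, -3:+1/12*
[12] O move#4: -1:-1/11*, -2:-1/10, -3:-1/9
[11] X move#5: -1:-1/10, -2:-1/9, -3:+1/8*
[8] O move#6: -1:-1/7*, -2:-1/6, -3:-1/5
[7] X move#7: -1:-1/6, -2:-1/5, -3:+1/4*
[4] O move#8: -1:-1/3*, -2:-1/2, -3:-1/1
[3] X move#9: -1:-1/2, -2:-1/1, -3:+1/0*
[0] end (terminal -1, O#10); searched 18 to 18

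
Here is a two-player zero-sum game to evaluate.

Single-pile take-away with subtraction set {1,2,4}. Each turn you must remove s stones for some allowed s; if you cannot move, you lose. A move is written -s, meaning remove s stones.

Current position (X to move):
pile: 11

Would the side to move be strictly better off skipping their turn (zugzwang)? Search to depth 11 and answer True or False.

ply 1, X at 11 | -1=-1→10; -2=+1→9*; -4=-1→7
ply 2, O at 9 | -1=-1→8*; -2=-1→7; -4=-1→5
ply 3, X at 8 | -1=-1→7; -2=+1→6*; -4=-1→4
ply 4, O at 6 | -1=-1→5*; -2=-1→4; -4=-1→2
ply 5, X at 5 | -1=-1→4; -2=+1→3*; -4=-1→1
ply 6, O at 3 | -1=-1→2*; -2=-1→1
ply 7, X at 2 | -1=-1→1; -2=+1→0*
ply 8: 0 is terminal -1 (O); from 11 depth 11
if X skipped the turn, O would face:
~ ply 1, O at 11 | -1=-1→10; -2=+1→9*; -4=-1→7
~ ply 2, X at 9 | -1=-1→8*; -2=-1→7; -4=-1→5
~ ply 3, O at 8 | -1=-1→7; -2=+1→6*; -4=-1→4
~ ply 4, X at 6 | -1=-1→5*; -2=-1→4; -4=-1→2
~ ply 5, O at 5 | -1=-1→4; -2=+1→3*; -4=-1→1
~ ply 6, X at 3 | -1=-1→2*; -2=-1→1
~ ply 7, O at 2 | -1=-1→1; -2=+1→0*
~ ply 8: 0 is terminal -1 (X); from 11 depth 11
compare (X): move=+1 vs pass=-1

zugzwang(11, X) = False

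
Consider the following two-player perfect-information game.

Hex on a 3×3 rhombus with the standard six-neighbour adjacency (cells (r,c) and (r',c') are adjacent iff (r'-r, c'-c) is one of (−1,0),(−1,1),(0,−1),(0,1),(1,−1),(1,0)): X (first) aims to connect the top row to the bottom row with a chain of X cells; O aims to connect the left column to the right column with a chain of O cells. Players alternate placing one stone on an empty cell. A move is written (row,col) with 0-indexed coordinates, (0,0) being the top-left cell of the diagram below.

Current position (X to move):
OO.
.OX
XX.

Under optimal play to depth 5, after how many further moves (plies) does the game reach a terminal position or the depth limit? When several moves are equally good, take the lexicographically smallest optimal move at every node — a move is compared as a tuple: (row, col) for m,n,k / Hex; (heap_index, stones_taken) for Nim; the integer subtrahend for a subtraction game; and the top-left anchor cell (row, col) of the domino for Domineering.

PV length from [OO./.OX/XX.]: 1 ply

ply 1, X at OO./.OX/XX. | (0,2)=+1→OOX/.OX/XX.*; (1,0)=-1→OO./XOX/XX.; (2,2)=-1→OO./.OX/XXX
ply 2: OOX/.OX/XX. is terminal -1 (O); from OO./.OX/XX. depth 5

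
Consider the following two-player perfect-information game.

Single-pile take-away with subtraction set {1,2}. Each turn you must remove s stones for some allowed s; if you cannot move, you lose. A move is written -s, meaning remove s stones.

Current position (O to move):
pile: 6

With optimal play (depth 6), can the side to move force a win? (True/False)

O winning at [6]: False

ply 1, O at 6 | -1=-1→5*; -2=-1→4
ply 2, X at 5 | -1=-1→4; -2=+1→3*
ply 3, O at 3 | -1=-1→2*; -2=-1→1
ply 4, X at 2 | -1=-1→1; -2=+1→0*
ply 5: 0 is terminal -1 (O); from 6 depth 6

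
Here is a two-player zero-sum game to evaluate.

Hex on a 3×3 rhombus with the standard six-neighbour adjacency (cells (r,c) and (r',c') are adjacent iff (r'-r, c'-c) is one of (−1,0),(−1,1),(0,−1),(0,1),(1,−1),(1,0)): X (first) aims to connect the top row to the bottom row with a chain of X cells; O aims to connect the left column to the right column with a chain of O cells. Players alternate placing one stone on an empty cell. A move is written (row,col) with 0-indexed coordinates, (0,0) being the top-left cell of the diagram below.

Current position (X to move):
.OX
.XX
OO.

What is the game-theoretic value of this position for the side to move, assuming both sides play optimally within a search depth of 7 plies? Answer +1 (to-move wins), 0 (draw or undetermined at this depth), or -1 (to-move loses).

[.OX/.XX/OO.] X move#1: (0,0):-1/XOX/.XX/OO., (1,0):-1/.OX/XXX/OO., (2,2):+1/.OX/.XX/OOX*
[.OX/.XX/OOX] end (terminal -1, O#2); searched .OX/.XX/OO. to 7

value(.OX/.XX/OO., X) = +1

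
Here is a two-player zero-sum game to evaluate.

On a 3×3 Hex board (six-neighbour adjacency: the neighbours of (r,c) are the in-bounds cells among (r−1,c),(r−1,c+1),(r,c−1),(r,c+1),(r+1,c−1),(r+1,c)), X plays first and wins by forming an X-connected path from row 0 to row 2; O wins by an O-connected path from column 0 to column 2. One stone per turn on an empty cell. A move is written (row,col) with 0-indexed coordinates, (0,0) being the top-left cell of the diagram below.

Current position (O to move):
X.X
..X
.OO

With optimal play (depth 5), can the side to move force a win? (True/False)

[X.X/..X/.OO] O move#1: (0,1):-1/XOX/..X/.OO, (1,0):+1/X.X/O.X/.OO*, (1,1):+1/X.X/.OX/.OO, (2,0):+1/X.X/..X/OOO
[X.X/O.X/.OO] X move#2: (0,1):-1/XXX/O.X/.OO*, (1,1):-1/X.X/OXX/.OO, (2,0):-1/X.X/O.X/XOO
[XXX/O.X/.OO] O move#3: (1,1):+1/XXX/OOX/.OO*, (2,0):+1/XXX/O.X/OOO
[XXX/OOX/.OO] end (terminal -1, X#4); searched X.X/..X/.OO to 5

O winning at [X.X/..X/.OO]: True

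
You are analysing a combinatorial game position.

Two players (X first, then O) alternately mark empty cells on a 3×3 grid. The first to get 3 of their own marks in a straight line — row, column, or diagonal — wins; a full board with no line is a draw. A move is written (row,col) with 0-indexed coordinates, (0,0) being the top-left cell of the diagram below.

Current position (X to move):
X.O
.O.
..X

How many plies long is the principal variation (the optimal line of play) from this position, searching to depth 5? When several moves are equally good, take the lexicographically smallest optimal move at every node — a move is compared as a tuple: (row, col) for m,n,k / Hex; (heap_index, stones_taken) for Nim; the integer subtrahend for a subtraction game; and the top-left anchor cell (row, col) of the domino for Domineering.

PV length from [X.O/.O./..X]: 3 plies

p1 X@[X.O/.O./..X]: (0,1)[XXO/.O./..X]-1 (1,0)[X.O/XO./..X]-1 (1,2)[X.O/.OX/..X]-1 (2,0)[X.O/.O./X.X]+1* (2,1)[X.O/.O./.XX]-1
p2 O@[X.O/.O./X.X]: (0,1)[XOO/.O./X.X]-1* (1,0)[X.O/OO./X.X]-1 (1,2)[X.O/.OO/X.X]-1 (2,1)[X.O/.O./XOX]-1
p3 X@[XOO/.O./X.X]: (1,0)[XOO/XO./X.X]+1* (1,2)[XOO/.OX/X.X]-1 (2,1)[XOO/.O./XXX]+1
p4 O@[XOO/XO./X.X] terminal -1; root [X.O/.O./..X] d5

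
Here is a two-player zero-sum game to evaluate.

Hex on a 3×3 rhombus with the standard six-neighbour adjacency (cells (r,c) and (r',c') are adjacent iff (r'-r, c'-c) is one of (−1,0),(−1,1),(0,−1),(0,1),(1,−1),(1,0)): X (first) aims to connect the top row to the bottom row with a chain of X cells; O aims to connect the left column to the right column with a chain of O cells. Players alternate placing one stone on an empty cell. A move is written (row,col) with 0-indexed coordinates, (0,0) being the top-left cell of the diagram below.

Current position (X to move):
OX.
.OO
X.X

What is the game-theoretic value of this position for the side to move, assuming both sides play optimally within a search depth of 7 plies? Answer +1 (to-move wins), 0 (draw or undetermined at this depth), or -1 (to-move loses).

[OX./.OO/X.X] X move#1: (0,2):-1/OXX/.OO/X.X, (1,0):+1/OX./XOO/X.X*, (2,1):-1/OX./.OO/XXX
[OX./XOO/X.X] end (terminal -1, O#2); searched OX./.OO/X.X to 7

value(OX./.OO/X.X, X) = +1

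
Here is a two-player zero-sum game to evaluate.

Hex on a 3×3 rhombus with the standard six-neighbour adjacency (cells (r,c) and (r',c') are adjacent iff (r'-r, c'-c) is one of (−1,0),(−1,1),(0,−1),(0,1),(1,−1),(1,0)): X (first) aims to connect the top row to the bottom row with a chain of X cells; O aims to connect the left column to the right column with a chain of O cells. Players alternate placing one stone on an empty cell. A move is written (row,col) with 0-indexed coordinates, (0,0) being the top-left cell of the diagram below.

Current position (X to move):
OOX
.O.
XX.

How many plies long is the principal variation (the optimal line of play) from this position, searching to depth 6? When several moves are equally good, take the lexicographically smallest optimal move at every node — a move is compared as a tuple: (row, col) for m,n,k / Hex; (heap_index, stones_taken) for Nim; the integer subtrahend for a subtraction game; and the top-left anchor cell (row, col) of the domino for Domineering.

p1 X@[OOX/.O./XX.]: (1,0)[OOX/XO./XX.]-1 (1,2)[OOX/.OX/XX.]+1* (2,2)[OOX/.O./XXX]-1
p2 O@[OOX/.OX/XX.] terminal -1; root [OOX/.O./XX.] d6

PV length from [OOX/.O./XX.]: 1 ply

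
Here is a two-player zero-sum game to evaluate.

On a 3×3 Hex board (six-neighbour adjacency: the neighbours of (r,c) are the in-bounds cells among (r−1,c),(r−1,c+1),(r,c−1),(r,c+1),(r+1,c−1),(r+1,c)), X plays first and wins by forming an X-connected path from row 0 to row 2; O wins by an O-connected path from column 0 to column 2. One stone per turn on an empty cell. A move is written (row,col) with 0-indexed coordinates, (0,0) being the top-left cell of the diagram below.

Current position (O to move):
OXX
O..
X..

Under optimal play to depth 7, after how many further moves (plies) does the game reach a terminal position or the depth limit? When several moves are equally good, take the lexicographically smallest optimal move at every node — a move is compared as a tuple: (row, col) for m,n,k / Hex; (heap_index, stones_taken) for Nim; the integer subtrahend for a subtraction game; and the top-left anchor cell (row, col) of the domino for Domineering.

[OXX/O../X..] O move#1: (1,1):-1/OXX/OO./X..*, (1,2):-1/OXX/O.O/X.., (2,1):-1/OXX/O../XO., (2,2):-1/OXX/O../X.O
[OXX/OO./X..] X move#2: (1,2):+1/OXX/OOX/X..*, (2,1):-1/OXX/OO./XX., (2,2):-1/OXX/OO./X.X
[OXX/OOX/X..] O move#3: (2,1):-1/OXX/OOX/XO.*, (2,2):-1/OXX/OOX/X.O
[OXX/OOX/XO.] X move#4: (2,2):+1/OXX/OOX/XOX*
[OXX/OOX/XOX] end (terminal -1, O#5); searched OXX/O../X.. to 7

PV length from [OXX/O../X..]: 4 plies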